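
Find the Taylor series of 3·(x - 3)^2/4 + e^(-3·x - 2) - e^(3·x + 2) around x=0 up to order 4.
x^4·(-27·e^(2)/8 + 27·e^(-2)/8) + x^3·(-9·e^(2)/2 - 9·e^(-2)/2) + x^2·(-9·e^(2)/2 + 9·e^(-2)/2 + 3/4) + x·(-3·e^(2) - 9/2 - 3·e^(-2)) - e^(2) + e^(-2) + 27/4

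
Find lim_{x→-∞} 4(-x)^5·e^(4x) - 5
The product is a 0·∞ indeterminate form at x → -∞.
Rewrite the product as 4(-x)^5 / e^(-4x) (an ∞/∞ form) and apply L'Hôpital, or use the standard hierarchy e^(4|x|) ≫ |(-x)^5| as x → -∞.
The indeterminate product → 0, so the limit = -5.

Final answer: -5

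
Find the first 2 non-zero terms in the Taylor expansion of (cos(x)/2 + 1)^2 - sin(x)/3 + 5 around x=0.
29/4 - x/3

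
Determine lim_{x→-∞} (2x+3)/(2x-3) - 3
Evaluate the dominant behaviour as x → -∞; each term tends to a finite value or vanishes.
Limit = -2.

Final answer: -2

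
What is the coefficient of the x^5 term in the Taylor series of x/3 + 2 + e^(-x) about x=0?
Expand to order 5: x/3 + 2 + e^(-x) = -x^5/120 + x^4/24 - x^3/6 + x^2/2 - 2·x/3 + 3 + O(x^6).
The coefficient of x^5 is -1/120.

Final answer: -1/120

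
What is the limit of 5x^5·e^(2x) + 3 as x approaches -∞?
The product is a 0·∞ indeterminate form at x → -∞.
Rewrite the product as 5x^5 / e^(-2x) (an ∞/∞ form) and apply L'Hôpital, or use the standard hierarchy e^(2|x|) ≫ |x^5| as x → -∞.
The indeterminate product → 0, so the limit = 3.

Final answer: 3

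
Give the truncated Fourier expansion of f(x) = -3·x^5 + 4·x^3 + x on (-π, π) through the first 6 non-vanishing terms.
(-766 - 6·π^4 + 128·π^2)·sin(x) + (-19·π^2 + 55/2 + 3·π^4)·sin(2·x) + (-2·π^4 - 110/27 + 64·π^2/9)·sin(3·x) + (-31·π^2/8 + 61/64 + 3·π^4/2)·sin(4·x) + (-6·π^4/5 - 134/625 + 64·π^2/25)·sin(5·x) + (-17·π^2/9 - 1/54 + π^4)·sin(6·x)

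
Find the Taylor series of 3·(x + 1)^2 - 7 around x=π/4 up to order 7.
-4 + 3·π^2/16 + 3·π/2 + (3·π/2 + 6)·(x - π/4) + 3·(x - π/4)^2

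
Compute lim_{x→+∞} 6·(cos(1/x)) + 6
Evaluate the dominant behaviour as x → +∞; each term tends to a finite value or vanishes.
Limit = 12.

Final answer: 12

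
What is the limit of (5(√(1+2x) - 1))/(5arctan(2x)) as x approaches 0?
Both numerator and denominator → 0 as x → 0; this is a 0/0 indeterminate form.
Expand each to leading order near x = 0: numerator ~ 5·x, denominator ~ 10·x.
The limit of the ratio is 1/2.

Final answer: 1/2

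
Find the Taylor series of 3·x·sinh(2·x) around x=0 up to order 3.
6·x^2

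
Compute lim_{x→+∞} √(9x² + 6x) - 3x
As x → +∞: multiply by the conjugate to get (6x)/(√(9x²+6x)+3x); the denominator ~ 6x, so the limit is 6/6 = 1.
Limit = 1.

Final answer: 1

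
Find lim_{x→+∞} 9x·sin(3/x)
As x → +∞: let u = 3/x → 0⁺; then 9·x·sin(3/x) = 9·3·sin(u)/u → 9·3·1 = 27.
Limit = 27.

Final answer: 27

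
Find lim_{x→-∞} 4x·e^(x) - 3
The product is a 0·∞ indeterminate form at x → -∞.
Rewrite the product as 4x / e^(-x) (an ∞/∞ form) and apply L'Hôpital, or use the standard hierarchy e^(|x|) ≫ |x| as x → -∞.
The indeterminate product → 0, so the limit = -3.

Final answer: -3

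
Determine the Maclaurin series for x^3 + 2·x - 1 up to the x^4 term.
x^3 + 2·x - 1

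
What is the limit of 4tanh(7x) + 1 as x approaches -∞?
Evaluate the dominant behaviour as x → -∞; each term tends to a finite value or vanishes.
Limit = -3.

Final answer: -3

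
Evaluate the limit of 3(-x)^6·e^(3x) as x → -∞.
This is a 0·∞ indeterminate form at x → -∞.
Rewrite the product as 3(-x)^6 / e^(-3x) (an ∞/∞ form) and apply L'Hôpital, or use the standard hierarchy e^(3|x|) ≫ |(-x)^6| as x → -∞.
The indeterminate product → 0, so the limit = 0.

Final answer: 0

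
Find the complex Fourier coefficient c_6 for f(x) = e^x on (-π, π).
Compute the real Fourier coefficients first: a_6 = (-1 + e^(2·π))·e^(-π)/(37·π), b_6 = (6 - 6·e^(2·π))·e^(-π)/(37·π).
Then c_6 = (a_6 − i·b_6)/2 = -e^(-π)/(74·π) + e^(π)/(74·π) - 3·i·e^(-π)/(37·π) + 3·i·e^(π)/(37·π).

Final answer: -e^(-π)/(74·π) + e^(π)/(74·π) - 3·i·e^(-π)/(37·π) + 3·i·e^(π)/(37·π)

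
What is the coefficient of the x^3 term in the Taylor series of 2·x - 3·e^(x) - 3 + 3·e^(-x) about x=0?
Expand to order 3: 2·x - 3·e^(x) - 3 + 3·e^(-x) = -x^3 - 4·x - 3 + O(x^4).
The coefficient of x^3 is -1.

Final answer: -1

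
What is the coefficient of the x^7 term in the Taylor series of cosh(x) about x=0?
Expand to order 7: cosh(x) = x^6/720 + x^4/24 + x^2/2 + 1 + O(x^8).
The coefficient of x^7 is 0.

Final answer: 0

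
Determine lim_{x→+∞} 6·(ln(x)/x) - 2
Evaluate the dominant behaviour as x → +∞; each term tends to a finite value or vanishes.
Limit = -2.

Final answer: -2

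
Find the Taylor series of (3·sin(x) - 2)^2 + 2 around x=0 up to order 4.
-3·x^4 + 2·x^3 + 9·x^2 - 12·x + 6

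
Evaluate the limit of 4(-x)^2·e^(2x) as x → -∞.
This is a 0·∞ indeterminate form at x → -∞.
Rewrite the product as 4(-x)^2 / e^(-2x) (an ∞/∞ form) and apply L'Hôpital, or use the standard hierarchy e^(2|x|) ≫ |(-x)^2| as x → -∞.
The indeterminate product → 0, so the limit = 0.

Final answer: 0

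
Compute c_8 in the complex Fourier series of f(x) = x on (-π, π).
Compute the real Fourier coefficients first: a_8 = 0, b_8 = -1/4.
Then c_8 = (a_8 − i·b_8)/2 = i/8.

Final answer: i/8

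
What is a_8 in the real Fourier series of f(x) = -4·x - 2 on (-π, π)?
a_8 = (1/π) ∫_{-π}^{π} f(x)·cos(8x) dx.
Evaluate the integral (use parity and integration by parts as needed): a_8 = 0.

Final answer: 0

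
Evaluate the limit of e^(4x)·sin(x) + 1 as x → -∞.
Evaluate the dominant behaviour as x → -∞; each term tends to a finite value or vanishes.
Limit = 1.

Final answer: 1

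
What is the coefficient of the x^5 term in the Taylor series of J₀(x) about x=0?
Expand to order 5: J₀(x) = x^4/64 - x^2/4 + 1 + O(x^6).
The coefficient of x^5 is 0.

Final answer: 0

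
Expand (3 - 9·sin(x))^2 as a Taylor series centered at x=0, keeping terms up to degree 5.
-9·x^5/20 - 27·x^4 + 9·x^3 + 81·x^2 - 54·x + 9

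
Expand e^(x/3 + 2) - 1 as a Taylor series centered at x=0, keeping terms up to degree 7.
x^7·e^(2)/11022480 + x^6·e^(2)/524880 + x^5·e^(2)/29160 + x^4·e^(2)/1944 + x^3·e^(2)/162 + x^2·e^(2)/18 + x·e^(2)/3 - 1 + e^(2)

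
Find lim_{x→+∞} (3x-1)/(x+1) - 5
Evaluate the dominant behaviour as x → +∞; each term tends to a finite value or vanishes.
Limit = -2.

Final answer: -2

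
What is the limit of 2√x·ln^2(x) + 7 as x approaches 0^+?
The product is a 0·∞ indeterminate form at x → 0⁺.
Rewrite the product as 2·ln^2(x) / x^(-1/2) and apply L'Hôpital, or use the standard hierarchy x^(-1/2) ≫ |ln x|^2 as x → 0⁺.
The indeterminate product → 0, so the limit = 7.

Final answer: 7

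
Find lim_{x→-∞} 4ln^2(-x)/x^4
This is an ∞/∞ indeterminate form as x → -∞.
Compare growth rates of the dominant terms (exponentials ≫ polynomials ≫ logarithms), or apply L'Hôpital's rule; the quotient → 0.
Limit = 0.

Final answer: 0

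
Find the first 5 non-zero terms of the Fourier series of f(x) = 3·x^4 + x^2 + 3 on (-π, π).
(140 - 24·π^2)·cos(x) + (-8 + 6·π^2)·cos(2·x) + (4/3 - 8·π^2/3)·cos(3·x) + (-5/16 + 3·π^2/2)·cos(4·x) + 3 + π^2/3 + 3·π^4/5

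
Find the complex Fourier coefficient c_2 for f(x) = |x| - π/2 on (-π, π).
Compute the real Fourier coefficients first: a_2 = 0, b_2 = 0.
Then c_2 = (a_2 − i·b_2)/2 = 0.

Final answer: 0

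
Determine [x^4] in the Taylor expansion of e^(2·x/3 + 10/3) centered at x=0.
Expand to order 4: e^(2·x/3 + 10/3) = 2·x^4·e^(10/3)/243 + 4·x^3·e^(10/3)/81 + 2·x^2·e^(10/3)/9 + 2·x·e^(10/3)/3 + e^(10/3) + O(x^5).
The coefficient of x^4 is 2·e^(10/3)/243.

Final answer: 2·e^(10/3)/243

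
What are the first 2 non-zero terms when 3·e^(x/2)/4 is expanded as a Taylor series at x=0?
3·x/8 + 3/4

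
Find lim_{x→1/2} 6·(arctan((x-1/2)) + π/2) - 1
Direct substitution at x = 1/2 gives -1 + 3·π.

Final answer: -1 + 3·π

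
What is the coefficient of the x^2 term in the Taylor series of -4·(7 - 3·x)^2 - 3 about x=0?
Expand to order 2: -4·(7 - 3·x)^2 - 3 = -36·x^2 + 168·x - 199 + O(x^3).
The coefficient of x^2 is -36.

Final answer: -36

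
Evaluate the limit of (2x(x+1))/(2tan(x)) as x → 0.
Both numerator and denominator → 0 as x → 0; this is a 0/0 indeterminate form.
Expand each to leading order near x = 0: numerator ~ 2·x, denominator ~ 2·x.
The limit of the ratio is 1.

Final answer: 1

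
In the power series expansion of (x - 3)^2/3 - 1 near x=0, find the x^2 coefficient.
Expand to order 2: (x - 3)^2/3 - 1 = x^2/3 - 2·x + 2 + O(x^3).
The coefficient of x^2 is 1/3.

Final answer: 1/3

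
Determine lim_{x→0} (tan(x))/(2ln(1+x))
Both numerator and denominator → 0 as x → 0; this is a 0/0 indeterminate form.
Expand each to leading order near x = 0: numerator ~ x, denominator ~ 2·x.
The limit of the ratio is 1/2.

Final answer: 1/2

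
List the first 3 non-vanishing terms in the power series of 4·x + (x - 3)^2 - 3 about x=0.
x^2 - 2·x + 6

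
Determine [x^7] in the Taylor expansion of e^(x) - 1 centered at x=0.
Expand to order 7: e^(x) - 1 = x^7/5040 + x^6/720 + x^5/120 + x^4/24 + x^3/6 + x^2/2 + x + O(x^8).
The coefficient of x^7 is 1/5040.

Final answer: 1/5040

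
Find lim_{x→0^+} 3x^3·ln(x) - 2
The product is a 0·∞ indeterminate form at x → 0⁺.
Rewrite the product as 3·ln(x) / x^(-3) and apply L'Hôpital, or use the standard hierarchy x^(-3) ≫ |ln x| as x → 0⁺.
The indeterminate product → 0, so the limit = -2.

Final answer: -2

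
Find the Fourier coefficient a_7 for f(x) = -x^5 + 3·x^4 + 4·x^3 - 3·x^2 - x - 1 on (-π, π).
a_7 = (1/π) ∫_{-π}^{π} f(x)·cos(7x) dx.
Evaluate the integral (use parity and integration by parts as needed): a_7 = 732/2401 - 24·π^2/49.

Final answer: 732/2401 - 24·π^2/49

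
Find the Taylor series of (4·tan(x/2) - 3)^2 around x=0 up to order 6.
17·x^6/180 - x^5/10 + 2·x^4/3 - x^3 + 4·x^2 - 12·x + 9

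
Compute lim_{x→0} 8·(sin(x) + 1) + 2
Direct substitution at x = 0 gives 10.

Final answer: 10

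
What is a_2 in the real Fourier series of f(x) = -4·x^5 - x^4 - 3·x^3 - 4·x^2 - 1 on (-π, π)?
a_2 = (1/π) ∫_{-π}^{π} f(x)·cos(2x) dx.
Evaluate the integral (use parity and integration by parts as needed): a_2 = -2·π^2 - 1.

Final answer: -2·π^2 - 1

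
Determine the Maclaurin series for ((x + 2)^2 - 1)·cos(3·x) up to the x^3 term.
-18·x^3 - 25·x^2/2 + 4·x + 3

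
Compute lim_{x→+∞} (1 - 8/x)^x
As x → +∞: this is the defining limit (1 - 8/x)^x → e^(-8).
Limit = e^(-8).

Final answer: e^(-8)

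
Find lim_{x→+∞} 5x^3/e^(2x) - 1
The quotient is an ∞/∞ indeterminate form as x → +∞.
The exponential denominator e^(2x) dominates the polynomial numerator (e^x ≫ x^3 as x → ∞), so the quotient → 0.
Adding the constant: 0 - 1 = -1. Limit = -1.

Final answer: -1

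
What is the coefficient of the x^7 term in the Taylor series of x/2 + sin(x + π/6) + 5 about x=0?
Expand to order 7: x/2 + sin(x + π/6) + 5 = -√(3)·x^7/10080 - x^6/1440 + √(3)·x^5/240 + x^4/48 - √(3)·x^3/12 - x^2/4 + x·(1/2 + √(3)/2) + 11/2 + O(x^8).
The coefficient of x^7 is -√(3)/10080.

Final answer: -√(3)/10080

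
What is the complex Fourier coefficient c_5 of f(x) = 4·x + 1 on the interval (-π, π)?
Compute the real Fourier coefficients first: a_5 = 0, b_5 = 8/5.
Then c_5 = (a_5 − i·b_5)/2 = -4·i/5.

Final answer: -4·i/5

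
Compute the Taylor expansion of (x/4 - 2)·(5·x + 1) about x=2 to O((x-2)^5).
-33/2 - 19·(x - 2)/4 + 5·(x - 2)^2/4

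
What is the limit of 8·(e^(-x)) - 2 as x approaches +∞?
Evaluate the dominant behaviour as x → +∞; each term tends to a finite value or vanishes.
Limit = -2.

Final answer: -2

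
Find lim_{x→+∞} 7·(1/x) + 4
Evaluate the dominant behaviour as x → +∞; each term tends to a finite value or vanishes.
Limit = 4.

Final answer: 4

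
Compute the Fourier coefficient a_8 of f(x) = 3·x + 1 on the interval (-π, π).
a_8 = (1/π) ∫_{-π}^{π} f(x)·cos(8x) dx.
Evaluate the integral (use parity and integration by parts as needed): a_8 = 0.

Final answer: 0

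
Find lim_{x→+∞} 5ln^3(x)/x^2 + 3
The quotient is an ∞/∞ indeterminate form as x → +∞.
The polynomial denominator x^2 dominates the logarithmic numerator (any positive power of x ≫ ln^3(x) as x → ∞), so the quotient → 0.
Adding the constant: 0 + 3 = 3. Limit = 3.

Final answer: 3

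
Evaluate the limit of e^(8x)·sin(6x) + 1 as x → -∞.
Evaluate the dominant behaviour as x → -∞; each term tends to a finite value or vanishes.
Limit = 1.

Final answer: 1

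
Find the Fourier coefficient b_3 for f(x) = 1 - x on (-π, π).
b_3 = (1/π) ∫_{-π}^{π} f(x)·sin(3x) dx.
Evaluate the integral (use parity and integration by parts as needed): b_3 = -2/3.

Final answer: -2/3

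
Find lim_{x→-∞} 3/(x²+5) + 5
Evaluate the dominant behaviour as x → -∞; each term tends to a finite value or vanishes.
Limit = 5.

Final answer: 5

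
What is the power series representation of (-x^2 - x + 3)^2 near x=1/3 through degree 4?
529/81 - 230·(x - 1/3)/27 - 7·(x - 1/3)^2/3 + 10·(x - 1/3)^3/3 + (x - 1/3)^4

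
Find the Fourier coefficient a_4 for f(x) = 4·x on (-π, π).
a_4 = (1/π) ∫_{-π}^{π} f(x)·cos(4x) dx.
Evaluate the integral (use parity and integration by parts as needed): a_4 = 0.

Final answer: 0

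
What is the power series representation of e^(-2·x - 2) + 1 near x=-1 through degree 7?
2 - 2·(x + 1) + 2·(x + 1)^2 - 4·(x + 1)^3/3 + 2·(x + 1)^4/3 - 4·(x + 1)^5/15 + 4·(x + 1)^6/45 - 8·(x + 1)^7/315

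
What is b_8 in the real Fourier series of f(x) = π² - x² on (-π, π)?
b_8 = (1/π) ∫_{-π}^{π} f(x)·sin(8x) dx.
Evaluate the integral (use parity and integration by parts as needed): b_8 = 0.

Final answer: 0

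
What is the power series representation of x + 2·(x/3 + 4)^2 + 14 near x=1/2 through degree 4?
443/9 + 59·(x - 1/2)/9 + 2·(x - 1/2)^2/9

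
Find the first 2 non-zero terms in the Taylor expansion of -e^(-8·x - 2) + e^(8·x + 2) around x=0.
x·(8·e^(-2) + 8·e^(2)) - e^(-2) + e^(2)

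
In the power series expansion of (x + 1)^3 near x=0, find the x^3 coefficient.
Expand to order 3: (x + 1)^3 = x^3 + 3·x^2 + 3·x + 1 + O(x^4).
The coefficient of x^3 is 1.

Final answer: 1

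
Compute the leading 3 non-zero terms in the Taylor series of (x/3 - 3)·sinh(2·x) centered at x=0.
-4·x^3 + 2·x^2/3 - 6·x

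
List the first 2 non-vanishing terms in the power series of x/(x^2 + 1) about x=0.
-x^3 + x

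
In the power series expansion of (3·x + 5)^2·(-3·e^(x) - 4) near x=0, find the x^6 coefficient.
Expand to order 6: (3·x + 5)^2·(-3·e^(x) - 4) = -95·x^6/48 - 71·x^5/8 - 253·x^4/8 - 169·x^3/2 - 381·x^2/2 - 285·x - 175 + O(x^7).
The coefficient of x^6 is -95/48.

Final answer: -95/48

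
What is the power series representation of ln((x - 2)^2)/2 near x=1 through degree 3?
-(x - 1) - (x - 1)^2/2 - (x - 1)^3/3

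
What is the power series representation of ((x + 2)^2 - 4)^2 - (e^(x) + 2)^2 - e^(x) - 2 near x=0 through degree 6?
-23·x^6/240 - 37·x^5/120 + x^4/8 + 35·x^3/6 + 23·x^2/2 - 7·x - 12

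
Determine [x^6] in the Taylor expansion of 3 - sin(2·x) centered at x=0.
Expand to order 6: 3 - sin(2·x) = -4·x^5/15 + 4·x^3/3 - 2·x + 3 + O(x^7).
The coefficient of x^6 is 0.

Final answer: 0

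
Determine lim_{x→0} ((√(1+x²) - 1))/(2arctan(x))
Both numerator and denominator → 0 as x → 0; this is a 0/0 indeterminate form.
Expand each to leading order near x = 0: numerator ~ x^2/2, denominator ~ 2·x.
The limit of the ratio is 0.

Final answer: 0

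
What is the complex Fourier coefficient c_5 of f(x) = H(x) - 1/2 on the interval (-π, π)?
Compute the real Fourier coefficients first: a_5 = 0, b_5 = 2/(5·π).
Then c_5 = (a_5 − i·b_5)/2 = -i/(5·π).

Final answer: -i/(5·π)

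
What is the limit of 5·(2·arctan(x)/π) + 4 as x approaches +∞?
Evaluate the dominant behaviour as x → +∞; each term tends to a finite value or vanishes.
Limit = 9.

Final answer: 9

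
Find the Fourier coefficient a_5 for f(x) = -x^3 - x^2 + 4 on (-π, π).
a_5 = (1/π) ∫_{-π}^{π} f(x)·cos(5x) dx.
Evaluate the integral (use parity and integration by parts as needed): a_5 = 4/25.

Final answer: 4/25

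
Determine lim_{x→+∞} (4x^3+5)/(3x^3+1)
This is an ∞/∞ indeterminate form as x → +∞.
Divide numerator and denominator by x^3 and let the lower-order terms vanish; the leading terms give 4/3.
Limit = 4/3.

Final answer: 4/3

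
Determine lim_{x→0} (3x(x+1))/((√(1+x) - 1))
Both numerator and denominator → 0 as x → 0; this is a 0/0 indeterminate form.
Expand each to leading order near x = 0: numerator ~ 3·x, denominator ~ x/2.
The limit of the ratio is 6.

Final answer: 6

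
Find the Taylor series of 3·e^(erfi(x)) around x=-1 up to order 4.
3·e^(-erfi(1)) + 6·e·e^(-erfi(1))·(x + 1)/√(π) + (-6·e·π + 6·√(π)·e^(2))·e^(-erfi(1))·(x + 1)^2/π^(3/2) + (-12·π^2·e^(2) + 6·e·π^(5/2) + 4·π^(3/2)·e^(3))·e^(-erfi(1))·(x + 1)^3/π^3 + (-12·π^(7/2)·e^(3) - 5·e·π^(9/2) + 2·π^3·e^(4) + 18·π^4·e^(2))·e^(-erfi(1))·(x + 1)^4/π^5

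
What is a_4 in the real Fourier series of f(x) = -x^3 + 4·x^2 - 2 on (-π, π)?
a_4 = (1/π) ∫_{-π}^{π} f(x)·cos(4x) dx.
Evaluate the integral (use parity and integration by parts as needed): a_4 = 1.

Final answer: 1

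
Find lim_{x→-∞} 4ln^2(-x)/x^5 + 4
The quotient is an ∞/∞ indeterminate form as x → -∞.
Compare growth rates of the dominant terms (exponentials ≫ polynomials ≫ logarithms), or apply L'Hôpital's rule; the quotient → 0.
Adding the constant: 0 + 4 = 4. Limit = 4.

Final answer: 4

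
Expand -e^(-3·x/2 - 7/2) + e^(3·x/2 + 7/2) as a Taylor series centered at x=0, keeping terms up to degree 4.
x^4·(-27·e^(-7/2)/128 + 27·e^(7/2)/128) + x^3·(9·e^(-7/2)/16 + 9·e^(7/2)/16) + x^2·(-9·e^(-7/2)/8 + 9·e^(7/2)/8) + x·(3·e^(-7/2)/2 + 3·e^(7/2)/2) - e^(-7/2) + e^(7/2)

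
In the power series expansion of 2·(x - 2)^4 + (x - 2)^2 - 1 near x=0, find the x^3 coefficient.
Expand to order 3: 2·(x - 2)^4 + (x - 2)^2 - 1 = -16·x^3 + 49·x^2 - 68·x + 35 + O(x^4).
The coefficient of x^3 is -16.

Final answer: -16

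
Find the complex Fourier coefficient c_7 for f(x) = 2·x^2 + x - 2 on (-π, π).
Compute the real Fourier coefficients first: a_7 = -8/49, b_7 = 2/7.
Then c_7 = (a_7 − i·b_7)/2 = -4/49 - i/7.

Final answer: -4/49 - i/7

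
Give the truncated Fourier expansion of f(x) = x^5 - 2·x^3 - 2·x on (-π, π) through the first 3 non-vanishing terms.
(-44·π^2 + 2·π^4 + 260)·sin(x) + (-π^4 - 17/2 + 7·π^2)·sin(2·x) + (-76·π^2/27 + 44/81 + 2·π^4/3)·sin(3·x)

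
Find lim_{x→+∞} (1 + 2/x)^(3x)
As x → +∞: write (1 + 2/x)^(3x) = ((1 + 2/x)^x)^3 → (e^2)^3 = e^6.
Limit = e^(6).

Final answer: e^(6)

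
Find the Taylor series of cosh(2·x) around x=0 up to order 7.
4·x^6/45 + 2·x^4/3 + 2·x^2 + 1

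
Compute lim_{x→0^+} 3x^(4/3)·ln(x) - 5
The product is a 0·∞ indeterminate form at x → 0⁺.
Rewrite the product as 3·ln(x) / x^(-4/3) and apply L'Hôpital, or use the standard hierarchy x^(-4/3) ≫ |ln x| as x → 0⁺.
The indeterminate product → 0, so the limit = -5.

Final answer: -5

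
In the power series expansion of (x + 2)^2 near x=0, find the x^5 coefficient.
Expand to order 5: (x + 2)^2 = x^2 + 4·x + 4 + O(x^6).
The coefficient of x^5 is 0.

Final answer: 0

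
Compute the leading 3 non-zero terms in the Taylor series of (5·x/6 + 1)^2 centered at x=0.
25·x^2/36 + 5·x/3 + 1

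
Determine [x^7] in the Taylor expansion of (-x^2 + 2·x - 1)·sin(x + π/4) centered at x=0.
Expand to order 7: (-x^2 + 2·x - 1)·sin(x + π/4) = -11·√(2)·x^7/2016 - 17·√(2)·x^6/1440 + 29·√(2)·x^5/240 + √(2)·x^4/16 - 11·√(2)·x^3/12 + 3·√(2)·x^2/4 + √(2)·x/2 - √(2)/2 + O(x^8).
The coefficient of x^7 is -11·√(2)/2016.

Final answer: -11·√(2)/2016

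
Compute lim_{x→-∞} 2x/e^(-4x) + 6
The quotient is an ∞/∞ indeterminate form as x → -∞.
Compare growth rates of the dominant terms (exponentials ≫ polynomials ≫ logarithms), or apply L'Hôpital's rule; the quotient → 0.
Adding the constant: 0 + 6 = 6. Limit = 6.

Final answer: 6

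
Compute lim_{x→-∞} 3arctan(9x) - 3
Evaluate the dominant behaviour as x → -∞; each term tends to a finite value or vanishes.
Limit = -3·π/2 - 3.

Final answer: -3·π/2 - 3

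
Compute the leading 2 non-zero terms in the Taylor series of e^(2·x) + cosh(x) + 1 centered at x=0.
2·x + 3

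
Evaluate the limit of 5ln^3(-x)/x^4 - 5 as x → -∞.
The quotient is an ∞/∞ indeterminate form as x → -∞.
Compare growth rates of the dominant terms (exponentials ≫ polynomials ≫ logarithms), or apply L'Hôpital's rule; the quotient → 0.
Adding the constant: 0 - 5 = -5. Limit = -5.

Final answer: -5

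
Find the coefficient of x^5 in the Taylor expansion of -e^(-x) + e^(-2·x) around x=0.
Expand to order 5: -e^(-x) + e^(-2·x) = -31·x^5/120 + 5·x^4/8 - 7·x^3/6 + 3·x^2/2 - x + O(x^6).
The coefficient of x^5 is -31/120.

Final answer: -31/120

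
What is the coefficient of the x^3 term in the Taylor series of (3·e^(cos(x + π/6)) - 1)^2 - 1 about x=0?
Expand to order 3: (3·e^(cos(x + π/6)) - 1)^2 - 1 = x^3·(-1 + 3·e^(√(3)/2))^2·(3·e^(√(3)/2)/(8·(-1 + 3·e^(√(3)/2))) - 3·(-3·√(3)·e^(√(3)/2)/(4·(-1 + 3·e^(√(3)/2))) + 3·e^(√(3)/2)/(8·(-1 + 3·e^(√(3)/2))))·e^(√(3)/2)/(-1 + 3·e^(√(3)/2)) + 3·√(3)·e^(√(3)/2)/(4·(-1 + 3·e^(√(3)/2)))) + x^2·(-1 + 3·e^(√(3)/2))^2·(-3·√(3)·e^(√(3)/2)/(2·(-1 + 3·e^(√(3)/2))) + 3·e^(√(3)/2)/(4·(-1 + 3·e^(√(3)/2))) + 9·e^(√(3))/(4·(-1 + 3·e^(√(3)/2))^2)) - 3·x·(-1 + 3·e^(√(3)/2))·e^(√(3)/2) - 1 + (-1 + 3·e^(√(3)/2))^2 + O(x^4).
The coefficient of x^3 is (-1 + 3·e^(√(3)/2))^2·(3·e^(√(3)/2)/(8·(-1 + 3·e^(√(3)/2))) - 3·(-3·√(3)·e^(√(3)/2)/(4·(-1 + 3·e^(√(3)/2))) + 3·e^(√(3)/2)/(8·(-1 + 3·e^(√(3)/2))))·e^(√(3)/2)/(-1 + 3·e^(√(3)/2)) + 3·√(3)·e^(√(3)/2)/(4·(-1 + 3·e^(√(3)/2)))).

Final answer: (-1 + 3·e^(√(3)/2))^2·(3·e^(√(3)/2)/(8·(-1 + 3·e^(√(3)/2))) - 3·(-3·√(3)·e^(√(3)/2)/(4·(-1 + 3·e^(√(3)/2))) + 3·e^(√(3)/2)/(8·(-1 + 3·e^(√(3)/2))))·e^(√(3)/2)/(-1 + 3·e^(√(3)/2)) + 3·√(3)·e^(√(3)/2)/(4·(-1 + 3·e^(√(3)/2))))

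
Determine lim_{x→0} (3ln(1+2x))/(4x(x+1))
Both numerator and denominator → 0 as x → 0; this is a 0/0 indeterminate form.
Expand each to leading order near x = 0: numerator ~ 6·x, denominator ~ 4·x.
The limit of the ratio is 3/2.

Final answer: 3/2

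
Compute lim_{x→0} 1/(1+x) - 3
Direct substitution at x = 0 gives -2.

Final answer: -2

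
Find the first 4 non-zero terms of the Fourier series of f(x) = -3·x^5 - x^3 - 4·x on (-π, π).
(-716 - 6·π^4 + 118·π^2)·sin(x) + (-14·π^2 + 25 + 3·π^4)·sin(2·x) + (-2·π^4 - 140/27 + 34·π^2/9)·sin(3·x) + (-11·π^2/8 + 161/64 + 3·π^4/2)·sin(4·x)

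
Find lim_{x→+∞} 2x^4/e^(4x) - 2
The quotient is an ∞/∞ indeterminate form as x → +∞.
The exponential denominator e^(4x) dominates the polynomial numerator (e^x ≫ x^4 as x → ∞), so the quotient → 0.
Adding the constant: 0 - 2 = -2. Limit = -2.

Final answer: -2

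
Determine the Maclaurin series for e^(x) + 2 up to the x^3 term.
x^3/6 + x^2/2 + x + 3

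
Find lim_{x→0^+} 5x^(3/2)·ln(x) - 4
The product is a 0·∞ indeterminate form at x → 0⁺.
Rewrite the product as 5·ln(x) / x^(-3/2) and apply L'Hôpital, or use the standard hierarchy x^(-3/2) ≫ |ln x| as x → 0⁺.
The indeterminate product → 0, so the limit = -4.

Final answer: -4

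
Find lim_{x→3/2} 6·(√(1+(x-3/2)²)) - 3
Direct substitution at x = 3/2 gives 3.

Final answer: 3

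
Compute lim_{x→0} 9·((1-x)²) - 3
Direct substitution at x = 0 gives 6.

Final answer: 6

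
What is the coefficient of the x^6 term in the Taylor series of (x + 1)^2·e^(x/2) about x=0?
Expand to order 6: (x + 1)^2·e^(x/2) = 29·x^6/9216 + 101·x^5/3840 + 65·x^4/384 + 37·x^3/48 + 17·x^2/8 + 5·x/2 + 1 + O(x^7).
The coefficient of x^6 is 29/9216.

Final answer: 29/9216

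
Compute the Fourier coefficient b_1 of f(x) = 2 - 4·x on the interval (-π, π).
b_1 = (1/π) ∫_{-π}^{π} f(x)·sin(1x) dx.
Evaluate the integral (use parity and integration by parts as needed): b_1 = -8.

Final answer: -8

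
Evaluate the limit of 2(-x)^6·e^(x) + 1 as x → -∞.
The product is a 0·∞ indeterminate form at x → -∞.
Rewrite the product as 2(-x)^6 / e^(-x) (an ∞/∞ form) and apply L'Hôpital, or use the standard hierarchy e^(|x|) ≫ |(-x)^6| as x → -∞.
The indeterminate product → 0, so the limit = 1.

Final answer: 1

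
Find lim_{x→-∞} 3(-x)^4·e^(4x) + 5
The product is a 0·∞ indeterminate form at x → -∞.
Rewrite the product as 3(-x)^4 / e^(-4x) (an ∞/∞ form) and apply L'Hôpital, or use the standard hierarchy e^(4|x|) ≫ |(-x)^4| as x → -∞.
The indeterminate product → 0, so the limit = 5.

Final answer: 5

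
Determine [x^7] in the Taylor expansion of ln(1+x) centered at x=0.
Expand to order 7: ln(1+x) = x^7/7 - x^6/6 + x^5/5 - x^4/4 + x^3/3 - x^2/2 + x + O(x^8).
The coefficient of x^7 is 1/7.

Final answer: 1/7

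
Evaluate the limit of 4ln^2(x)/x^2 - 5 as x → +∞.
The quotient is an ∞/∞ indeterminate form as x → +∞.
The polynomial denominator x^2 dominates the logarithmic numerator (any positive power of x ≫ ln^2(x) as x → ∞), so the quotient → 0.
Adding the constant: 0 - 5 = -5. Limit = -5.

Final answer: -5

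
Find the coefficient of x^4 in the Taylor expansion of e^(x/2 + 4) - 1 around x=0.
Expand to order 4: e^(x/2 + 4) - 1 = x^4·e^(4)/384 + x^3·e^(4)/48 + x^2·e^(4)/8 + x·e^(4)/2 - 1 + e^(4) + O(x^5).
The coefficient of x^4 is e^(4)/384.

Final answer: e^(4)/384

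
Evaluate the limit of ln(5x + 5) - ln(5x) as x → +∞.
This is an ∞ − ∞ indeterminate form.
Combine the logarithms: ln(5x+5) − ln(5x) = ln((5x+5)/(5x)) = ln(1 + 5/(5x)) → ln(1) = 0.
Limit = 0.

Final answer: 0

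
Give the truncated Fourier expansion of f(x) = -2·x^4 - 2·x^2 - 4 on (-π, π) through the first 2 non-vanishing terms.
(-88 + 16·π^2)·cos(x) - 2·π^4/5 - 2·π^2/3 - 4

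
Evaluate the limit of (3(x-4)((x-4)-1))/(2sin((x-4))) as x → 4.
Both numerator and denominator → 0 as x → 4; this is a 0/0 indeterminate form.
Expand each to leading order near x = 4: numerator ~ -3·(x - 4), denominator ~ 2·(x - 4).
The limit of the ratio is -3/2.

Final answer: -3/2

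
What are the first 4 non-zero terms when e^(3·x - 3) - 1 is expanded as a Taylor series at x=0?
9·x^3·e^(-3)/2 + 9·x^2·e^(-3)/2 + 3·x·e^(-3) - 1 + e^(-3)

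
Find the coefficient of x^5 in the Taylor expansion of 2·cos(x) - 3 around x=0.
Expand to order 5: 2·cos(x) - 3 = x^4/12 - x^2 - 1 + O(x^6).
The coefficient of x^5 is 0.

Final answer: 0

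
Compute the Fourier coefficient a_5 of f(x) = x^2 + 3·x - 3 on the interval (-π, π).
a_5 = (1/π) ∫_{-π}^{π} f(x)·cos(5x) dx.
Evaluate the integral (use parity and integration by parts as needed): a_5 = -4/25.

Final answer: -4/25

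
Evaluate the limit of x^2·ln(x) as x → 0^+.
This is a 0·∞ indeterminate form at x → 0⁺.
Rewrite the product as ln(x) / x^(-2) and apply L'Hôpital, or use the standard hierarchy x^(-2) ≫ |ln x| as x → 0⁺.
The indeterminate product → 0, so the limit = 0.

Final answer: 0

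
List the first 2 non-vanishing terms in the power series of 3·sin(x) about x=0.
-x^3/2 + 3·x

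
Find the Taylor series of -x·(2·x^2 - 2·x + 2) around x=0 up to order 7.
-2·x^3 + 2·x^2 - 2·x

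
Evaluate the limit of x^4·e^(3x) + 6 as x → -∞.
The product is a 0·∞ indeterminate form at x → -∞.
Rewrite the product as x^4 / e^(-3x) (an ∞/∞ form) and apply L'Hôpital, or use the standard hierarchy e^(3|x|) ≫ |x^4| as x → -∞.
The indeterminate product → 0, so the limit = 6.

Final answer: 6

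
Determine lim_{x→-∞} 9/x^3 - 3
Evaluate the dominant behaviour as x → -∞; each term tends to a finite value or vanishes.
Limit = -3.

Final answer: -3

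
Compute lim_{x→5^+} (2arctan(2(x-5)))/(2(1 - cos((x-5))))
Both numerator and denominator → 0 as x → 5^+; this is a 0/0 indeterminate form.
Expand each to leading order near x = 5: numerator ~ 4·(x - 5), denominator ~ (x - 5)^2.
The limit of the ratio is ∞.

Final answer: ∞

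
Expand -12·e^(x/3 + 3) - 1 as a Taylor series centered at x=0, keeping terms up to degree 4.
-x^4·e^(3)/162 - 2·x^3·e^(3)/27 - 2·x^2·e^(3)/3 - 4·x·e^(3) - 12·e^(3) - 1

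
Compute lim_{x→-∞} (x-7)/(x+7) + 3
Evaluate the dominant behaviour as x → -∞; each term tends to a finite value or vanishes.
Limit = 4.

Final answer: 4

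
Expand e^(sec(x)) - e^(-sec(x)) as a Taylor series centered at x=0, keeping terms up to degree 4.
x^4·(e^(-1)/12 + e/3) + x^2·(e^(-1)/2 + e/2) - e^(-1) + e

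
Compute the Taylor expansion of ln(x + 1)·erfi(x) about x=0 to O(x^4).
-x^3/√(π) + 2·x^2/√(π)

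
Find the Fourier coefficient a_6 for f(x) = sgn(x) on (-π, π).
a_6 = (1/π) ∫_{-π}^{π} f(x)·cos(6x) dx.
Evaluate the integral (use parity and integration by parts as needed): a_6 = 0.

Final answer: 0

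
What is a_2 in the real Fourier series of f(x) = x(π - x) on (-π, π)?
a_2 = (1/π) ∫_{-π}^{π} f(x)·cos(2x) dx.
Evaluate the integral (use parity and integration by parts as needed): a_2 = -1.

Final answer: -1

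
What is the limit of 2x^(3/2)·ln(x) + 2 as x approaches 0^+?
The product is a 0·∞ indeterminate form at x → 0⁺.
Rewrite the product as 2·ln(x) / x^(-3/2) and apply L'Hôpital, or use the standard hierarchy x^(-3/2) ≫ |ln x| as x → 0⁺.
The indeterminate product → 0, so the limit = 2.

Final answer: 2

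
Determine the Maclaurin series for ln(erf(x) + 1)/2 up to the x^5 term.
x^5·(-40·π^2 + 3·π^3 + 96·π)/(30·π^(7/2)) + x^4·(-12 + 4·π)/(6·π^2) + x^3·(8 - 2·π)/(6·π^(3/2)) - x^2/π + x/√(π)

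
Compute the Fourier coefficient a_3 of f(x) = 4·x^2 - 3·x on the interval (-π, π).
a_3 = (1/π) ∫_{-π}^{π} f(x)·cos(3x) dx.
Evaluate the integral (use parity and integration by parts as needed): a_3 = -16/9.

Final answer: -16/9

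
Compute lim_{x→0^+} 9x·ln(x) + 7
The product is a 0·∞ indeterminate form at x → 0⁺.
Rewrite the product as 9·ln(x) / x^(-1) and apply L'Hôpital, or use the standard hierarchy x^(-1) ≫ |ln x| as x → 0⁺.
The indeterminate product → 0, so the limit = 7.

Final answer: 7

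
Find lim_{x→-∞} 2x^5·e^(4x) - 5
The product is a 0·∞ indeterminate form at x → -∞.
Rewrite the product as 2x^5 / e^(-4x) (an ∞/∞ form) and apply L'Hôpital, or use the standard hierarchy e^(4|x|) ≫ |x^5| as x → -∞.
The indeterminate product → 0, so the limit = -5.

Final answer: -5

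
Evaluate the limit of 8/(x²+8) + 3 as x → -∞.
Evaluate the dominant behaviour as x → -∞; each term tends to a finite value or vanishes.
Limit = 3.

Final answer: 3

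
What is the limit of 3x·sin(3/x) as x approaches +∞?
As x → +∞: let u = 3/x → 0⁺; then 3·x·sin(3/x) = 3·3·sin(u)/u → 3·3·1 = 9.
Limit = 9.

Final answer: 9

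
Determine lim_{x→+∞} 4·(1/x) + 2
Evaluate the dominant behaviour as x → +∞; each term tends to a finite value or vanishes.
Limit = 2.

Final answer: 2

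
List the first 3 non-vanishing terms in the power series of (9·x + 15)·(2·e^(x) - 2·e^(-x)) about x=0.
10·x^3 + 36·x^2 + 60·x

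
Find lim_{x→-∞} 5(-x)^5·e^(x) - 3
The product is a 0·∞ indeterminate form at x → -∞.
Rewrite the product as 5(-x)^5 / e^(-x) (an ∞/∞ form) and apply L'Hôpital, or use the standard hierarchy e^(|x|) ≫ |(-x)^5| as x → -∞.
The indeterminate product → 0, so the limit = -3.

Final answer: -3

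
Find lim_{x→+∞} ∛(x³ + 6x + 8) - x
This is an ∞ − ∞ indeterminate form.
Multiply by (A² + AB + B²)/(A² + AB + B²) where A = ∛(x³+6x + 8), B = x to use A³ − B³ = (A−B)(A²+AB+B²); the x³ terms cancel, leaving (6x + 8)/(A²+AB+B²) with denominator ~ 3x², so the limit is 0.
Limit = 0.

Final answer: 0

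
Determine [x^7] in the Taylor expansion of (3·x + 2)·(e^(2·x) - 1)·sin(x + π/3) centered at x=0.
Expand to order 7: (3·x + 2)·(e^(2·x) - 1)·sin(x + π/3) = x^7·(31/360 - 187·√(3)/630) + x^6·(101/180 - 229·√(3)/360) + x^5·(11/6 - 49·√(3)/60) + x^4·(√(3)/6 + 4) + x^3·(5 + 10·√(3)/3) + x^2·(2 + 5·√(3)) + 2·√(3)·x + O(x^8).
The coefficient of x^7 is 31/360 - 187·√(3)/630.

Final answer: 31/360 - 187·√(3)/630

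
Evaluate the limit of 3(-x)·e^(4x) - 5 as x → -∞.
The product is a 0·∞ indeterminate form at x → -∞.
Rewrite the product as 3(-x) / e^(-4x) (an ∞/∞ form) and apply L'Hôpital, or use the standard hierarchy e^(4|x|) ≫ |(-x)| as x → -∞.
The indeterminate product → 0, so the limit = -5.

Final answer: -5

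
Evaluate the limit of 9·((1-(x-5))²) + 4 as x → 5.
Direct substitution at x = 5 gives 13.

Final answer: 13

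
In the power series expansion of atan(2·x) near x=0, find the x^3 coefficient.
Expand to order 3: atan(2·x) = -8·x^3/3 + 2·x + O(x^4).
The coefficient of x^3 is -8/3.

Final answer: -8/3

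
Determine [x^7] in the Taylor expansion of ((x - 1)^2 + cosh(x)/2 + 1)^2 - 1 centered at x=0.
Expand to order 7: ((x - 1)^2 + cosh(x)/2 + 1)^2 - 1 = -x^7/360 + x^6/18 - x^5/12 + 5·x^4/3 - 5·x^3 + 41·x^2/4 - 10·x + 21/4 + O(x^8).
The coefficient of x^7 is -1/360.

Final answer: -1/360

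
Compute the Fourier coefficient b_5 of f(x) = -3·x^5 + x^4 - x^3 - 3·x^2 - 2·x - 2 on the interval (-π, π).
b_5 = (1/π) ∫_{-π}^{π} f(x)·sin(5x) dx.
Evaluate the integral (use parity and integration by parts as needed): b_5 = -6·π^4/5 - 584/625 + 14·π^2/25.

Final answer: -6·π^4/5 - 584/625 + 14·π^2/25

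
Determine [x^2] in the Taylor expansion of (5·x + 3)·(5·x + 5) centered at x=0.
Expand to order 2: (5·x + 3)·(5·x + 5) = 25·x^2 + 40·x + 15 + O(x^3).
The coefficient of x^2 is 25.

Final answer: 25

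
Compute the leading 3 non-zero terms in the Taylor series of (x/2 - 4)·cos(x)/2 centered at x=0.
x^2 + x/4 - 2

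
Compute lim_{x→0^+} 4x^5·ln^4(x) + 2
The product is a 0·∞ indeterminate form at x → 0⁺.
Rewrite the product as 4·ln^4(x) / x^(-5) and apply L'Hôpital, or use the standard hierarchy x^(-5) ≫ |ln x|^4 as x → 0⁺.
The indeterminate product → 0, so the limit = 2.

Final answer: 2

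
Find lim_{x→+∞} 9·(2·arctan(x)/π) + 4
Evaluate the dominant behaviour as x → +∞; each term tends to a finite value or vanishes.
Limit = 13.

Final answer: 13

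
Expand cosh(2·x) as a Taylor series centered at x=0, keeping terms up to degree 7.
4·x^6/45 + 2·x^4/3 + 2·x^2 + 1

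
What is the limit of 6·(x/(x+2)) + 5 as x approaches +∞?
Evaluate the dominant behaviour as x → +∞; each term tends to a finite value or vanishes.
Limit = 11.

Final answer: 11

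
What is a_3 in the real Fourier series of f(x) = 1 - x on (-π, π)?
a_3 = (1/π) ∫_{-π}^{π} f(x)·cos(3x) dx.
Evaluate the integral (use parity and integration by parts as needed): a_3 = 0.

Final answer: 0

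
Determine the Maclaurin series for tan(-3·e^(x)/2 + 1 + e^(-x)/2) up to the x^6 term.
-4471·x^6/720 - 367·x^5/60 - 49·x^4/24 - 3·x^3 - x^2/2 - 2·x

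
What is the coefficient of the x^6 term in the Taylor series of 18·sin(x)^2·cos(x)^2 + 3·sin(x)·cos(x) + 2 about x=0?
Expand to order 6: 18·sin(x)^2·cos(x)^2 + 3·sin(x)·cos(x) + 2 = 64·x^6/5 + 2·x^5/5 - 24·x^4 - 2·x^3 + 18·x^2 + 3·x + 2 + O(x^7).
The coefficient of x^6 is 64/5.

Final answer: 64/5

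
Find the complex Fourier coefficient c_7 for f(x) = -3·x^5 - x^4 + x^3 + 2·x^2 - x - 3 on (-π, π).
Compute the real Fourier coefficients first: a_7 = -440/2401 + 8·π^2/49, b_7 = -6·π^4/7 - 6110/16807 + 218·π^2/343.
Then c_7 = (a_7 − i·b_7)/2 = -220/2401 + 4·π^2/49 - 109·i·π^2/343 + 3055·i/16807 + 3·i·π^4/7.

Final answer: -220/2401 + 4·π^2/49 - 109·i·π^2/343 + 3055·i/16807 + 3·i·π^4/7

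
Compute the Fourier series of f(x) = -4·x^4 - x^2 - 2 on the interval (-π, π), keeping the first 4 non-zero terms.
(-188 + 32·π^2)·cos(x) + (11 - 8·π^2)·cos(2·x) + (-52/27 + 32·π^2/9)·cos(3·x) - 4·π^4/5 - π^2/3 - 2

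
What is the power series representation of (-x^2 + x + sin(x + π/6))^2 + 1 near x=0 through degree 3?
x^3·(-5/2 - 4·√(3)/3) + x^2·(-5/4 + (√(3) + 2)^2/4) + x·(√(3)/2 + 1) + 5/4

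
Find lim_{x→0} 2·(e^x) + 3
Direct substitution at x = 0 gives 5.

Final answer: 5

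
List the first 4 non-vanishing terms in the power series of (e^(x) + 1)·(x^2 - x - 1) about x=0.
x^3/3 + x^2/2 - 3·x - 2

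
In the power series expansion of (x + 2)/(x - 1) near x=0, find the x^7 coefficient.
Expand to order 7: (x + 2)/(x - 1) = -3·x^7 - 3·x^6 - 3·x^5 - 3·x^4 - 3·x^3 - 3·x^2 - 3·x - 2 + O(x^8).
The coefficient of x^7 is -3.

Final answer: -3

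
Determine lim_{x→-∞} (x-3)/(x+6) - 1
Evaluate the dominant behaviour as x → -∞; each term tends to a finite value or vanishes.
Limit = 0.

Final answer: 0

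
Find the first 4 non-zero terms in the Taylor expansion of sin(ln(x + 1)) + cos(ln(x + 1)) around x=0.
2·x^3/3 - x^2 + x + 1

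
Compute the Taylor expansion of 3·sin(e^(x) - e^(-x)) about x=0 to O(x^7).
-23·x^5/20 - 3·x^3 + 6·x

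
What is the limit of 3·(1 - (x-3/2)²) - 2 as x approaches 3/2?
Direct substitution at x = 3/2 gives 1.

Final answer: 1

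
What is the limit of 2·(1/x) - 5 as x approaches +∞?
Evaluate the dominant behaviour as x → +∞; each term tends to a finite value or vanishes.
Limit = -5.

Final answer: -5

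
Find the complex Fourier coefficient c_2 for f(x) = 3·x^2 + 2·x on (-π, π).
Compute the real Fourier coefficients first: a_2 = 3, b_2 = -2.
Then c_2 = (a_2 − i·b_2)/2 = 3/2 + i.

Final answer: 3/2 + i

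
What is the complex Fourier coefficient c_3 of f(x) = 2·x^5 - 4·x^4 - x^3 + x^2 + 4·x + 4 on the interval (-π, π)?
Compute the real Fourier coefficients first: a_3 = -76/27 + 32·π^2/9, b_3 = -98·π^2/27 + 412/81 + 4·π^4/3.
Then c_3 = (a_3 − i·b_3)/2 = -38/27 + 16·π^2/9 - 2·i·π^4/3 - 206·i/81 + 49·i·π^2/27.

Final answer: -38/27 + 16·π^2/9 - 2·i·π^4/3 - 206·i/81 + 49·i·π^2/27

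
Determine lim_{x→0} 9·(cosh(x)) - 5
Direct substitution at x = 0 gives 4.

Final answer: 4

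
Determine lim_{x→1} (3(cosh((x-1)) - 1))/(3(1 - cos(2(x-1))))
Both numerator and denominator → 0 as x → 1; this is a 0/0 indeterminate form.
Expand each to leading order near x = 1: numerator ~ 3·(x - 1)^2/2, denominator ~ 6·(x - 1)^2.
The limit of the ratio is 1/4.

Final answer: 1/4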